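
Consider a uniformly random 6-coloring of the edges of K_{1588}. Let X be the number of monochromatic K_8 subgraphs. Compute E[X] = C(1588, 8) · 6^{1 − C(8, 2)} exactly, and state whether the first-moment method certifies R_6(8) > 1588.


E[X] = C(1588, 8) · 6^{1 − 28} = 985402800396653769702 · 6^{−27} = 985402800396653769702/1023490369077469249536.
As a reduced fraction: E[X] = 54744600022036320539/56860576059859402752 ≈ 0.963.
Is E[X] < 1? YES.
Since E[X] < 1, there exists a 6-coloring of K_{1588} with no monochromatic K_8; hence R_6(8) > 1588.

E[X] = 54744600022036320539/56860576059859402752 ≈ 0.963; E[X] < 1, so R_6(8) > 1588.


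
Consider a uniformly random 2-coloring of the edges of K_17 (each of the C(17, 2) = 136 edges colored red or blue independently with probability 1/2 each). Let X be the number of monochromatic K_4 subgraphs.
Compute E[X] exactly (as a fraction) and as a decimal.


Let X = Σ_S X_S over the C(17, 4) = 2380 subsets S of size 4, where X_S = 1 if the K_4 on S is monochromatic.
For a fixed S, the K_4 on S has C(4, 2) = 6 edges. P[all 6 edges red] = (1/2)^6, and likewise for blue, so P[monochromatic] = 2·(1/2)^6 = 2^{1 − 6} = 1/32.
By linearity of expectation: E[X] = C(17, 4) · 2^{1 − 6} = 2380 · 1/32 = 595/8.
Numerically: E[X] ≈ 74.375.

E[X] = C(17,4)·2^(1−C(4,2)) = 595/8 ≈ 74.375.


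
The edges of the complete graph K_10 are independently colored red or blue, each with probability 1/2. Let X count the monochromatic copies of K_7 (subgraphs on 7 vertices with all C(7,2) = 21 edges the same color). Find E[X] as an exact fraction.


Let X = Σ_S X_S over the C(10, 7) = 120 subsets S of size 7, where X_S = 1 if the K_7 on S is monochromatic.
For a fixed S, the K_7 on S has C(7, 2) = 21 edges. P[all 21 edges red] = (1/2)^21, and likewise for blue, so P[monochromatic] = 2·(1/2)^21 = 2^{1 − 21} = 1/1048576.
By linearity: E[X] = C(10, 7) · 2^{1 − 21} = 120 · 1/1048576 = 15/131072.
Numerically: E[X] ≈ 0.00011.

E[X] = C(10,7)·2^(1−C(7,2)) = 15/131072 ≈ 0.00011.


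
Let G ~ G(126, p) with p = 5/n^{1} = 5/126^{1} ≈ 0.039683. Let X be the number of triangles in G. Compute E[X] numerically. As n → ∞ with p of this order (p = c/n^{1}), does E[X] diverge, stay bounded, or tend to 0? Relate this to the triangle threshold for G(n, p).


Number of potential triangles: C(126, 3) = 325500.
Each occurs with probability p³ ≈ (0.039683)³ ≈ 6.2488252e-05.
By linearity: E[X] = C(126, 3)·p³ ≈ 325500 · 6.2488252e-05 ≈ 20.33993.
Here α = 1, so p = 5/n is exactly at the triangle threshold p ~ 1/n. Asymptotically E[X] → c³/6 = 5³/6 = 125/6 ≈ 20.83333, a bounded constant. In this regime the triangle count is asymptotically Poisson(c³/6).

E[X] ≈ 20.33993; in regime p = Θ(1/n^{1}) E[X] stays bounded (at the triangle threshold p ~ 1/n).


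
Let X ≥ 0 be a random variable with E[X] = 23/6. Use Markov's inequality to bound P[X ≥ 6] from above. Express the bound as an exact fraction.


μ = E[X] = 23/6, a = 6.
Markov: P[X ≥ 6] ≤ μ/a = (23/6)/6 = 23/36.
Numerically: ≈ 0.639.
(Since a = 6 > μ = 3.833, the bound 23/36 is < 1 and informative.)

P[X ≥ 6] ≤ 23/36 ≈ 0.639.


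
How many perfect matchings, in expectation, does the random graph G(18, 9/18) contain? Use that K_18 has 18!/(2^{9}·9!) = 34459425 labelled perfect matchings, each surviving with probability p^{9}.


K_18 has 18!/(2^{9}·9!) = 34459425 labelled perfect matchings.
For each such perfect matching H, let X_H = 1 if all 9 edges of H are present in G. Then P[X_H = 1] = p^{9} = (1/2)^{9} = 1/512.
Summing the indicators: E[X] = Σ_H E[X_H] = 34459425 · p^{9} = 34459425 · 1/512 = 34459425/512.
Numerically: E[X] ≈ 6.73e+04.

E[X] = 34459425 · (1/2)^{9} = 34459425/512 ≈ 6.73e+04.


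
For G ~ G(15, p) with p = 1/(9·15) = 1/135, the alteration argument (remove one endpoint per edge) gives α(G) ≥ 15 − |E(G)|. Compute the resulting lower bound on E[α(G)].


E[|E(G)|] = C(15, 2)·p = 105 · (1/135) = 7/9.
E[α(G)] ≥ n − E[|E(G)|] = 15 − 7/9 = 128/9.
Numerically: ≈ 14.222.
(This is only a lower bound; the true E[α(G)] may be larger.)

E[α(G)] ≥ 128/9 ≈ 14.222.


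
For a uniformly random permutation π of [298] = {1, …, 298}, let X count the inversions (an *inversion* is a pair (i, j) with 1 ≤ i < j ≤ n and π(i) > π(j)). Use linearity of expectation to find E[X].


Write X = Σ X_I over the C(298, 2) = 44253 pairs i < j, with X_I the indicator of one inversion.
There are 44253 indicators.
For each fixed pair i < j, the values π(i) and π(j) are two distinct elements of {1, …, 298} in uniformly random order; by symmetry P[π(i) > π(j)] = 1/2.
By linearity: E[X] = 44253 · (1/2) = C(298, 2) · (1/2) = 44253/2 = 44253/2 ≈ 22126.50000.

E[X] = 44253/2 = 22126.50000.


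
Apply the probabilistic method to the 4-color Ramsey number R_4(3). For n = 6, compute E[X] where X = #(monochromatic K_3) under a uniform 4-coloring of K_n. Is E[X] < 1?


E[X] = C(6, 3) · 4^{1 − 3} = 20 · 4^{−2} = 20/16.
As a reduced fraction: E[X] = 5/4 ≈ 1.2500.
Is E[X] < 1? NO.
Since E[X] ≥ 1, the first-moment bound is inconclusive at n = 6; it does NOT by itself certify R_4(3) > 6.

E[X] = 5/4 ≈ 1.2500; E[X] ≥ 1; first-moment method inconclusive here.


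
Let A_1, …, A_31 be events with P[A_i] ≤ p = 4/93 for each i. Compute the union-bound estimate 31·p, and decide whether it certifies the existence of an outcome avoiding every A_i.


Union bound: P[∪_{i=1}^{31} A_i] ≤ Σ_i P[A_i] ≤ 31·p = 31·(4/93) = 4/3.
Numerically: 4/3 ≈ 1.333.
Is 4/3 < 1? NO.
Since the bound 4/3 is ≥ 1, the union bound is uninformative here; it does NOT by itself certify existence.

31·p = 4/3 ≈ 1.333; existence NOT certified by the union bound.


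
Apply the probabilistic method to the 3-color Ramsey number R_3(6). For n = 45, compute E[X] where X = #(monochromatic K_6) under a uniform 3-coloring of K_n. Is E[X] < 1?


E[X] = C(45, 6) · 3^{1 − 15} = 8145060 · 3^{−14} = 8145060/4782969.
As a reduced fraction: E[X] = 2715020/1594323 ≈ 1.702930.
Is E[X] < 1? NO.
Since E[X] ≥ 1, the first-moment bound is inconclusive at n = 45; it does NOT by itself certify R_3(6) > 45.

E[X] = 2715020/1594323 ≈ 1.702930; E[X] ≥ 1; first-moment method inconclusive here.


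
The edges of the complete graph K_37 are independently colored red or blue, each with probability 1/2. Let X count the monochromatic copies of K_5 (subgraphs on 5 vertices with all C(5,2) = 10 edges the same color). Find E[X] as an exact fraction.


Let X = Σ_S X_S over the C(37, 5) = 435897 subsets S of size 5, where X_S = 1 if the K_5 on S is monochromatic.
For a fixed S, the K_5 on S has C(5, 2) = 10 edges. P[all 10 edges red] = (1/2)^10, and likewise for blue, so P[monochromatic] = 2·(1/2)^10 = 2^{1 − 10} = 1/512.
Summing: E[X] = C(37, 5) · 2^{1 − 10} = 435897 · 1/512 = 435897/512.
Numerically: E[X] ≈ 851.361328.

E[X] = C(37,5)·2^(1−C(5,2)) = 435897/512 ≈ 851.361328.


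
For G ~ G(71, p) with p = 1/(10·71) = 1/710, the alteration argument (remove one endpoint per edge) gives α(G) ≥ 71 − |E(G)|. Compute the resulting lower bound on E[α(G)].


E[|E(G)|] = C(71, 2)·p = 2485 · (1/710) = 7/2.
E[α(G)] ≥ n − E[|E(G)|] = 71 − 7/2 = 135/2.
Numerically: ≈ 67.50000.
(This is only a lower bound; the true E[α(G)] may be larger.)

E[α(G)] ≥ 135/2 ≈ 67.50000.


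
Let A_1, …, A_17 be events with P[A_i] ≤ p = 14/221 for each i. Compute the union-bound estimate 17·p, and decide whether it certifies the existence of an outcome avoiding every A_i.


Union bound: P[∪_{i=1}^{17} A_i] ≤ Σ_i P[A_i] ≤ 17·p = 17·(14/221) = 14/13.
Numerically: 14/13 ≈ 1.07692.
Is 14/13 < 1? NO.
Since the bound 14/13 is ≥ 1, the union bound is uninformative here; it does NOT by itself certify existence.

17·p = 14/13 ≈ 1.07692; existence NOT certified by the union bound.


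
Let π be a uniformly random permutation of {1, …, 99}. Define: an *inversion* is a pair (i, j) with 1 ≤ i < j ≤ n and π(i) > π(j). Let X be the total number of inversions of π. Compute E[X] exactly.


Write X = Σ X_I over the C(99, 2) = 4851 pairs i < j, with X_I the indicator of one inversion.
There are 4851 indicators.
For each fixed pair i < j, the values π(i) and π(j) are two distinct elements of {1, …, 99} in uniformly random order; by symmetry P[π(i) > π(j)] = 1/2.
By linearity: E[X] = 4851 · (1/2) = C(99, 2) · (1/2) = 4851/2 = 4851/2 ≈ 2425.50000.

E[X] = 4851/2 = 2425.50000.


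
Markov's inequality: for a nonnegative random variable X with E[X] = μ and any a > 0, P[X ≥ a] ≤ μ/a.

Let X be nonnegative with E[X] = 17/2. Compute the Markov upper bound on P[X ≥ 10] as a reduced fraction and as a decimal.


μ = E[X] = 17/2, a = 10.
Markov: P[X ≥ 10] ≤ μ/a = (17/2)/10 = 17/20.
Numerically: ≈ 0.850.
(Since a = 10 > μ = 8.500, the bound 17/20 is < 1 and informative.)

P[X ≥ 10] ≤ 17/20 ≈ 0.850.


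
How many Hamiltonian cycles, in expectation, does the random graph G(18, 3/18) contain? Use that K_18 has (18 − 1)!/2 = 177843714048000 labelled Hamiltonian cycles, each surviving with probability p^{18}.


K_18 has (18 − 1)!/2 = 177843714048000 labelled Hamiltonian cycles.
For each such Hamiltonian cycle H, let X_H = 1 if all 18 edges of H are present in G. Then P[X_H = 1] = p^{18} = (1/6)^{18} = 1/101559956668416.
By linearity of expectation: E[X] = Σ_H E[X_H] = 177843714048000 · p^{18} = 177843714048000 · 1/101559956668416 = 14889875/8503056.
Numerically: E[X] ≈ 1.7511.

E[X] = 177843714048000 · (1/6)^{18} = 14889875/8503056 ≈ 1.7511.


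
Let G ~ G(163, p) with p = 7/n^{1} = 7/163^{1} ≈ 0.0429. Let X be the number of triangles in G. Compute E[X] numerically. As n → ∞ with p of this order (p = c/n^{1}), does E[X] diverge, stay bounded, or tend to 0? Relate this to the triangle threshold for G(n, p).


Number of potential triangles: C(163, 3) = 708561.
Each occurs with probability p³ ≈ (0.0429)³ ≈ 7.92011e-05.
By linearity: E[X] = C(163, 3)·p³ ≈ 708561 · 7.92011e-05 ≈ 56.119.
Here α = 1, so p = 7/n is exactly at the triangle threshold p ~ 1/n. Asymptotically E[X] → c³/6 = 7³/6 = 343/6 ≈ 57.167, a bounded constant. In this regime the triangle count is asymptotically Poisson(c³/6).

E[X] ≈ 56.119; in regime p = Θ(1/n^{1}) E[X] stays bounded (at the triangle threshold p ~ 1/n).


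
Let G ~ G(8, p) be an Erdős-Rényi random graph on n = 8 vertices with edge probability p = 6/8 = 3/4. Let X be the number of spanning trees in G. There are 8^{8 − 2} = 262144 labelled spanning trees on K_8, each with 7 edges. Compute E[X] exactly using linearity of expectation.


K_8 has 8^{8 − 2} = 262144 labelled spanning trees.
For each such spanning tree H, let X_H = 1 if all 7 edges of H are present in G. Then P[X_H = 1] = p^{7} = (3/4)^{7} = 2187/16384.
Summing the indicators: E[X] = Σ_H E[X_H] = 262144 · p^{7} = 262144 · 2187/16384 = 34992.
Numerically: E[X] ≈ 34992.

E[X] = 262144 · (3/4)^{7} = 34992 ≈ 34992.


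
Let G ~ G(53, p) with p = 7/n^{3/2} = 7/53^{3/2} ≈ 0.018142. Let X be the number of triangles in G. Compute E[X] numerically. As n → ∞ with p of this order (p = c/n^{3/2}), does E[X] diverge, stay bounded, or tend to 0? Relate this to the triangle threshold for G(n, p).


Number of potential triangles: C(53, 3) = 23426.
Each occurs with probability p³ ≈ (0.018142)³ ≈ 5.97107748e-06.
By linearity: E[X] = C(53, 3)·p³ ≈ 23426 · 5.97107748e-06 ≈ 0.139878.
Since α = 3/2 > 1, p = c/n^{3/2} = o(1/n) is below the triangle threshold p ~ 1/n. Asymptotically E[X] ~ (c³/6)·n^{3(1−α)} = (7³/6)·n^{-1.5} → 0, so by Markov's inequality G has no triangles w.h.p.

E[X] ≈ 0.139878; in regime p = Θ(1/n^{3/2}) E[X] tends to 0 (below the triangle threshold p ~ 1/n).


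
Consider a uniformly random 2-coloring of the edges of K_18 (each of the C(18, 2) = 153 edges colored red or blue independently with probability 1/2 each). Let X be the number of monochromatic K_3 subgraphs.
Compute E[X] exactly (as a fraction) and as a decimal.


Let X = Σ_S X_S over the C(18, 3) = 816 subsets S of size 3, where X_S = 1 if the K_3 on S is monochromatic.
For a fixed S, the K_3 on S has C(3, 2) = 3 edges. P[all 3 edges red] = (1/2)^3, and likewise for blue, so P[monochromatic] = 2·(1/2)^3 = 2^{1 − 3} = 1/4.
By linearity: E[X] = C(18, 3) · 2^{1 − 3} = 816 · 1/4 = 204.
Numerically: E[X] ≈ 204.000000.

E[X] = C(18,3)·2^(1−C(3,2)) = 204 ≈ 204.000000.


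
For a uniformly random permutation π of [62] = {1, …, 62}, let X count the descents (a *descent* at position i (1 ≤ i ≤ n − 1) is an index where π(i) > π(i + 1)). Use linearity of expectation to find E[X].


Write X = Σ X_I over i = 1, …, 61, with X_I the indicator of one descent.
There are 61 indicators.
For each fixed i, the pair (π(i), π(i+1)) is a uniformly random ordered pair of distinct values from {1, …, 62}; by symmetry P[π(i) > π(i+1)] = 1/2.
By linearity: E[X] = 61 · (1/2) = (62 − 1) · (1/2) = 61/2 ≈ 30.500.

E[X] = 61/2 = 30.500.


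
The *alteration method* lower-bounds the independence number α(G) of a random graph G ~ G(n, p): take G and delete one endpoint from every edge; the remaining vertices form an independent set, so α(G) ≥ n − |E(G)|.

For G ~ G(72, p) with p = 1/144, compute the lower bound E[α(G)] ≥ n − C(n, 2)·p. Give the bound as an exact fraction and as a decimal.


E[|E(G)|] = C(72, 2)·p = 2556 · (1/144) = 71/4.
E[α(G)] ≥ n − E[|E(G)|] = 72 − 71/4 = 217/4.
Numerically: ≈ 54.2500.
(This is only a lower bound; the true E[α(G)] may be larger.)

E[α(G)] ≥ 217/4 ≈ 54.2500.


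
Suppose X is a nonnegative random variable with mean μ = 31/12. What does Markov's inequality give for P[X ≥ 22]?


μ = E[X] = 31/12, a = 22.
Markov: P[X ≥ 22] ≤ μ/a = (31/12)/22 = 31/264.
Numerically: ≈ 0.117.
(Since a = 22 > μ = 2.583, the bound 31/264 is < 1 and informative.)

P[X ≥ 22] ≤ 31/264 ≈ 0.117.


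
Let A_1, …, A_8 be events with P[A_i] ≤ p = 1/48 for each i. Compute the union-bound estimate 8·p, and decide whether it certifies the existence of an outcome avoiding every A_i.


Union bound: P[∪_{i=1}^{8} A_i] ≤ Σ_i P[A_i] ≤ 8·p = 8·(1/48) = 1/6.
Numerically: 1/6 ≈ 0.1666667.
Is 1/6 < 1? YES.
Since P[∪ A_i] ≤ 1/6 < 1, the complement has P[∩ A_i^c] ≥ 1 − 1/6 = 5/6 > 0, so some outcome avoids every A_i.

8·p = 1/6 ≈ 0.1666667; existence CERTIFIED by the union bound.


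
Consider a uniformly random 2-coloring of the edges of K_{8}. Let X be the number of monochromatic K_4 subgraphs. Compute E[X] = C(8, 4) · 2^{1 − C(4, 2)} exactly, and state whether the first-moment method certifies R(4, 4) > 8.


E[X] = C(8, 4) · 2^{1 − 6} = 70 · 2^{−5} = 70/32.
As a reduced fraction: E[X] = 35/16 ≈ 2.1875000.
Is E[X] < 1? NO.
Since E[X] ≥ 1, the first-moment bound is inconclusive at n = 8; it does NOT by itself certify R(4, 4) > 8.

E[X] = 35/16 ≈ 2.1875000; E[X] ≥ 1; first-moment method inconclusive here.


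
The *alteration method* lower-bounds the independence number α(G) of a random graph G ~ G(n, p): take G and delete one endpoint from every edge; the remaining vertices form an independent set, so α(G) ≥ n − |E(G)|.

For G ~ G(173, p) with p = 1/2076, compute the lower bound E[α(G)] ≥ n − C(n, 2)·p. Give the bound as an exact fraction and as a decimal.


E[|E(G)|] = C(173, 2)·p = 14878 · (1/2076) = 43/6.
E[α(G)] ≥ n − E[|E(G)|] = 173 − 43/6 = 995/6.
Numerically: ≈ 165.833333.
(This is only a lower bound; the true E[α(G)] may be larger.)

E[α(G)] ≥ 995/6 ≈ 165.833333.


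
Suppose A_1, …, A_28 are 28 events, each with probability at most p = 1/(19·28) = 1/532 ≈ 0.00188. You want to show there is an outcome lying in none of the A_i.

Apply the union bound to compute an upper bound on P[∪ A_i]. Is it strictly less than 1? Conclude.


Union bound: P[∪_{i=1}^{28} A_i] ≤ Σ_i P[A_i] ≤ 28·p = 28·(1/532) = 1/19.
Numerically: 1/19 ≈ 0.05263.
Is 1/19 < 1? YES.
Since P[∪ A_i] ≤ 1/19 < 1, the complement has P[∩ A_i^c] ≥ 1 − 1/19 = 18/19 > 0, so some outcome avoids every A_i.

28·p = 1/19 ≈ 0.05263; existence CERTIFIED by the union bound.


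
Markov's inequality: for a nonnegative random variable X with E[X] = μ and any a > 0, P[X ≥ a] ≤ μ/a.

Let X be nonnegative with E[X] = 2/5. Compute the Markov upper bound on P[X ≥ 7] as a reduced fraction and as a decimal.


μ = E[X] = 2/5, a = 7.
Markov: P[X ≥ 7] ≤ μ/a = (2/5)/7 = 2/35.
Numerically: ≈ 0.0571.
(Since a = 7 > μ = 0.4000, the bound 2/35 is < 1 and informative.)

P[X ≥ 7] ≤ 2/35 ≈ 0.0571.


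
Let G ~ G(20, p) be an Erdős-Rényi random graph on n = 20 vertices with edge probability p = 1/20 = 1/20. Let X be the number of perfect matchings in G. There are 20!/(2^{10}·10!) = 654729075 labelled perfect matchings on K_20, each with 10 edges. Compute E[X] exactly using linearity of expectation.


K_20 has 20!/(2^{10}·10!) = 654729075 labelled perfect matchings.
For each such perfect matching H, let X_H = 1 if all 10 edges of H are present in G. Then P[X_H = 1] = p^{10} = (1/20)^{10} = 1/10240000000000.
By linearity of expectation: E[X] = Σ_H E[X_H] = 654729075 · p^{10} = 654729075 · 1/10240000000000 = 26189163/409600000000.
Numerically: E[X] ≈ 6.39384e-05.

E[X] = 654729075 · (1/20)^{10} = 26189163/409600000000 ≈ 6.39384e-05.


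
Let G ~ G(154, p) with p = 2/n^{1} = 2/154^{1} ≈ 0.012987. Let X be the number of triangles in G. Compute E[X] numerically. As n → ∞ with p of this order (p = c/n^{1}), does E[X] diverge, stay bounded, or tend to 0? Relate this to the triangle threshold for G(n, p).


Number of potential triangles: C(154, 3) = 596904.
Each occurs with probability p³ ≈ (0.012987)³ ≈ 2.1904222e-06.
By linearity: E[X] = C(154, 3)·p³ ≈ 596904 · 2.1904222e-06 ≈ 1.30747.
Here α = 1, so p = 2/n is exactly at the triangle threshold p ~ 1/n. Asymptotically E[X] → c³/6 = 2³/6 = 4/3 ≈ 1.33333, a bounded constant. In this regime the triangle count is asymptotically Poisson(c³/6).

E[X] ≈ 1.30747; in regime p = Θ(1/n^{1}) E[X] stays bounded (at the triangle threshold p ~ 1/n).


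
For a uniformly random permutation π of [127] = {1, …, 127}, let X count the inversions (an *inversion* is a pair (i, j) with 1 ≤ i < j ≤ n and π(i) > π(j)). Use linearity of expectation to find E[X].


Write X = Σ X_I over the C(127, 2) = 8001 pairs i < j, with X_I the indicator of one inversion.
There are 8001 indicators.
For each fixed pair i < j, the values π(i) and π(j) are two distinct elements of {1, …, 127} in uniformly random order; by symmetry P[π(i) > π(j)] = 1/2.
By linearity: E[X] = 8001 · (1/2) = C(127, 2) · (1/2) = 8001/2 = 8001/2 ≈ 4000.500000.

E[X] = 8001/2 = 4000.500000.


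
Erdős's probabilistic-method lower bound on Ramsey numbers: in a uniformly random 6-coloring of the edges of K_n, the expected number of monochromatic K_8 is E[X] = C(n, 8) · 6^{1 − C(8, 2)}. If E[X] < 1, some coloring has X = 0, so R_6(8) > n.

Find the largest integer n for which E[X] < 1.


We need C(n, 8) · 6^{1 − 28} < 1, i.e. C(n, 8) < 6^{28 − 1} = 1023490369077469249536.
Check values of n near the boundary:
  n = 1594: C(1594, 8) = 1015652773590544255167; 1015652773590544255167 < 1023490369077469249536? YES
  n = 1595: C(1595, 8) = 1020772636343363633895; 1020772636343363633895 < 1023490369077469249536? YES
  n = 1596: C(1596, 8) = 1025915067760710553965; 1025915067760710553965 < 1023490369077469249536? NO
The largest n with C(n, 8) < 1023490369077469249536 is n = 1595 (where E[X] = 113419181815929292655/113721152119718805504 ≈ 0.9973). Hence R_6(8) > 1595, i.e. R_6(8) ≥ 1596.

Largest n = 1595; hence R_6(8) > 1595.


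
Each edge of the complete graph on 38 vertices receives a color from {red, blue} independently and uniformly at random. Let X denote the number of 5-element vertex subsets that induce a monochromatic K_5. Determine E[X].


Let X = Σ_S X_S over the C(38, 5) = 501942 subsets S of size 5, where X_S = 1 if the K_5 on S is monochromatic.
For a fixed S, the K_5 on S has C(5, 2) = 10 edges. P[all 10 edges red] = (1/2)^10, and likewise for blue, so P[monochromatic] = 2·(1/2)^10 = 2^{1 − 10} = 1/512.
Summing: E[X] = C(38, 5) · 2^{1 − 10} = 501942 · 1/512 = 250971/256.
Numerically: E[X] ≈ 980.3555.

E[X] = C(38,5)·2^(1−C(5,2)) = 250971/256 ≈ 980.3555.


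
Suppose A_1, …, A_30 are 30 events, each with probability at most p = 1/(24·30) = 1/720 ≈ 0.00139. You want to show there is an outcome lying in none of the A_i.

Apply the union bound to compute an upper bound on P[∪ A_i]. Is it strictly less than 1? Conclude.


Union bound: P[∪_{i=1}^{30} A_i] ≤ Σ_i P[A_i] ≤ 30·p = 30·(1/720) = 1/24.
Numerically: 1/24 ≈ 0.04167.
Is 1/24 < 1? YES.
Since P[∪ A_i] ≤ 1/24 < 1, the complement has P[∩ A_i^c] ≥ 1 − 1/24 = 23/24 > 0, so some outcome avoids every A_i.

30·p = 1/24 ≈ 0.04167; existence CERTIFIED by the union bound.


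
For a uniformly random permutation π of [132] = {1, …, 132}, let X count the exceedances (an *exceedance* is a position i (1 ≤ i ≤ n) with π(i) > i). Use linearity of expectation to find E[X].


Write X = Σ_{i=1}^{132} X_i, where X_i = 1_{π(i) > i}.
For each fixed i, π(i) is uniform over {1, …, 132} (marginal of a uniform permutation), so P[π(i) > i] = (n − i)/n. Summing: Σ_{i=1}^{132} (n − i)/n = (0 + 1 + … + 131)/132 = 132(132 − 1)/(2·132) = (132 − 1)/2.
Hence E[X] = Σ_{i=1}^{132} (132 − i)/132 = 131/2 ≈ 65.5000.

E[X] = 131/2 = 65.5000.


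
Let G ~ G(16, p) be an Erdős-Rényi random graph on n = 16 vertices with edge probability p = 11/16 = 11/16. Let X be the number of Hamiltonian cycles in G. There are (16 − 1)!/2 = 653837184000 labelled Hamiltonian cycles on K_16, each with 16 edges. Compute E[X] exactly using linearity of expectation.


K_16 has (16 − 1)!/2 = 653837184000 labelled Hamiltonian cycles.
For each such Hamiltonian cycle H, let X_H = 1 if all 16 edges of H are present in G. Then P[X_H = 1] = p^{16} = (11/16)^{16} = 45949729863572161/18446744073709551616.
By linearity: E[X] = Σ_H E[X_H] = 653837184000 · p^{16} = 653837184000 · 45949729863572161/18446744073709551616 = 29339494120662818290072875/18014398509481984.
Numerically: E[X] ≈ 1.629e+09.

E[X] = 653837184000 · (11/16)^{16} = 29339494120662818290072875/18014398509481984 ≈ 1.629e+09.


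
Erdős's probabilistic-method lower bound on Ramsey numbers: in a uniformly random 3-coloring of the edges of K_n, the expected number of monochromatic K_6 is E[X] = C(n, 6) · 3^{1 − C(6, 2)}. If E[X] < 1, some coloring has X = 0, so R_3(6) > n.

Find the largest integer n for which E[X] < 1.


We need C(n, 6) · 3^{1 − 15} < 1, i.e. C(n, 6) < 3^{15 − 1} = 4782969.
Check values of n near the boundary:
  n = 39: C(39, 6) = 3262623; 3262623 < 4782969? YES
  n = 40: C(40, 6) = 3838380; 3838380 < 4782969? YES
  n = 41: C(41, 6) = 4496388; 4496388 < 4782969? YES
  n = 42: C(42, 6) = 5245786; 5245786 < 4782969? NO
The largest n with C(n, 6) < 4782969 is n = 41 (where E[X] = 1498796/1594323 ≈ 0.9401). Hence R_3(6) > 41, i.e. R_3(6) ≥ 42.

Largest n = 41; hence R_3(6) > 41.


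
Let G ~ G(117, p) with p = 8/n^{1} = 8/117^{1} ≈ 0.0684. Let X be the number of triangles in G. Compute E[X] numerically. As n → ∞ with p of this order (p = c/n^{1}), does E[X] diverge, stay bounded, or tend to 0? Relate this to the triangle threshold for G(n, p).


Number of potential triangles: C(117, 3) = 260130.
Each occurs with probability p³ ≈ (0.0684)³ ≈ 3.19678e-04.
By linearity: E[X] = C(117, 3)·p³ ≈ 260130 · 3.19678e-04 ≈ 83.158.
Here α = 1, so p = 8/n is exactly at the triangle threshold p ~ 1/n. Asymptotically E[X] → c³/6 = 8³/6 = 256/3 ≈ 85.333, a bounded constant. In this regime the triangle count is asymptotically Poisson(c³/6).

E[X] ≈ 83.158; in regime p = Θ(1/n^{1}) E[X] stays bounded (at the triangle threshold p ~ 1/n).


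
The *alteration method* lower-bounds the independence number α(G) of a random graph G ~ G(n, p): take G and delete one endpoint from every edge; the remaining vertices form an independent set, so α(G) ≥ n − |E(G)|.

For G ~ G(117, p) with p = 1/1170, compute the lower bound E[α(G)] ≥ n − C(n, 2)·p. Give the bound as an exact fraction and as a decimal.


E[|E(G)|] = C(117, 2)·p = 6786 · (1/1170) = 29/5.
E[α(G)] ≥ n − E[|E(G)|] = 117 − 29/5 = 556/5.
Numerically: ≈ 111.200000.
(This is only a lower bound; the true E[α(G)] may be larger.)

E[α(G)] ≥ 556/5 ≈ 111.200000.


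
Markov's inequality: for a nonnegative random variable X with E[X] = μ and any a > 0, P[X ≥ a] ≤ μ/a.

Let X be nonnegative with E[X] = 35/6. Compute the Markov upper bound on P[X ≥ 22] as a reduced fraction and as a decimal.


μ = E[X] = 35/6, a = 22.
Markov: P[X ≥ 22] ≤ μ/a = (35/6)/22 = 35/132.
Numerically: ≈ 0.265.
(Since a = 22 > μ = 5.833, the bound 35/132 is < 1 and informative.)

P[X ≥ 22] ≤ 35/132 ≈ 0.265.


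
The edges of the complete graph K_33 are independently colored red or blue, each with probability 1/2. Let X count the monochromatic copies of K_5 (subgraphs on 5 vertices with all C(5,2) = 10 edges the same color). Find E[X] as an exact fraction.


Let X = Σ_S X_S over the C(33, 5) = 237336 subsets S of size 5, where X_S = 1 if the K_5 on S is monochromatic.
For a fixed S, the K_5 on S has C(5, 2) = 10 edges. P[all 10 edges red] = (1/2)^10, and likewise for blue, so P[monochromatic] = 2·(1/2)^10 = 2^{1 − 10} = 1/512.
By linearity of expectation: E[X] = C(33, 5) · 2^{1 − 10} = 237336 · 1/512 = 29667/64.
Numerically: E[X] ≈ 463.546875.

E[X] = C(33,5)·2^(1−C(5,2)) = 29667/64 ≈ 463.546875.


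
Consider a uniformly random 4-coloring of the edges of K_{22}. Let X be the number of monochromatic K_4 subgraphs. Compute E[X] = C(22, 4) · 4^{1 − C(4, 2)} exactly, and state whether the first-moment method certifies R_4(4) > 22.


E[X] = C(22, 4) · 4^{1 − 6} = 7315 · 4^{−5} = 7315/1024.
As a reduced fraction: E[X] = 7315/1024 ≈ 7.143555.
Is E[X] < 1? NO.
Since E[X] ≥ 1, the first-moment bound is inconclusive at n = 22; it does NOT by itself certify R_4(4) > 22.

E[X] = 7315/1024 ≈ 7.143555; E[X] ≥ 1; first-moment method inconclusive here.


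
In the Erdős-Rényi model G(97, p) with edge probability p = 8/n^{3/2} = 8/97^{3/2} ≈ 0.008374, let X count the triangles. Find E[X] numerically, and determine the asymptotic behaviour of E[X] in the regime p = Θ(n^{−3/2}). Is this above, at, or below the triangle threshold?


Number of potential triangles: C(97, 3) = 147440.
Each occurs with probability p³ ≈ (0.008374)³ ≈ 5.8721502e-07.
By linearity: E[X] = C(97, 3)·p³ ≈ 147440 · 5.8721502e-07 ≈ 0.08658.
Since α = 3/2 > 1, p = c/n^{3/2} = o(1/n) is below the triangle threshold p ~ 1/n. Asymptotically E[X] ~ (c³/6)·n^{3(1−α)} = (8³/6)·n^{-1.5} → 0, so by Markov's inequality G has no triangles w.h.p.

E[X] ≈ 0.08658; in regime p = Θ(1/n^{3/2}) E[X] tends to 0 (below the triangle threshold p ~ 1/n).


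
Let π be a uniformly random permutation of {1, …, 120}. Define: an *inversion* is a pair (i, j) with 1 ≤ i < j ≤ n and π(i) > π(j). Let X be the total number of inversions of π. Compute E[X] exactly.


Write X = Σ X_I over the C(120, 2) = 7140 pairs i < j, with X_I the indicator of one inversion.
There are 7140 indicators.
For each fixed pair i < j, the values π(i) and π(j) are two distinct elements of {1, …, 120} in uniformly random order; by symmetry P[π(i) > π(j)] = 1/2.
By linearity: E[X] = 7140 · (1/2) = C(120, 2) · (1/2) = 7140/2 = 3570 ≈ 3570.000000.

E[X] = 3570 = 3570.000000.


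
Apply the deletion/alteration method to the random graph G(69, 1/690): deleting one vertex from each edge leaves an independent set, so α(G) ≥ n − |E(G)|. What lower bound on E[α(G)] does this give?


E[|E(G)|] = C(69, 2)·p = 2346 · (1/690) = 17/5.
E[α(G)] ≥ n − E[|E(G)|] = 69 − 17/5 = 328/5.
Numerically: ≈ 65.600.
(This is only a lower bound; the true E[α(G)] may be larger.)

E[α(G)] ≥ 328/5 ≈ 65.600.


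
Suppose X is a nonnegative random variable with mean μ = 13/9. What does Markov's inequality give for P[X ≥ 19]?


μ = E[X] = 13/9, a = 19.
Markov: P[X ≥ 19] ≤ μ/a = (13/9)/19 = 13/171.
Numerically: ≈ 0.076023.
(Since a = 19 > μ = 1.444444, the bound 13/171 is < 1 and informative.)

P[X ≥ 19] ≤ 13/171 ≈ 0.076023.


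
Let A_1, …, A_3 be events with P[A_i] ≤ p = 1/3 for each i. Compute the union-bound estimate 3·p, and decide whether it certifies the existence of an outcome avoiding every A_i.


Union bound: P[∪_{i=1}^{3} A_i] ≤ Σ_i P[A_i] ≤ 3·p = 3·(1/3) = 1.
Numerically: 1 ≈ 1.000000.
Is 1 < 1? NO.
Since the bound 1 is ≥ 1, the union bound is uninformative here; it does NOT by itself certify existence.

3·p = 1 ≈ 1.000000; existence NOT certified by the union bound.


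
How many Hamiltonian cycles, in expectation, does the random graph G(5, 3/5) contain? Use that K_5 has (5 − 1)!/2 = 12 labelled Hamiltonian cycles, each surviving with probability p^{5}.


K_5 has (5 − 1)!/2 = 12 labelled Hamiltonian cycles.
For each such Hamiltonian cycle H, let X_H = 1 if all 5 edges of H are present in G. Then P[X_H = 1] = p^{5} = (3/5)^{5} = 243/3125.
By linearity: E[X] = Σ_H E[X_H] = 12 · p^{5} = 12 · 243/3125 = 2916/3125.
Numerically: E[X] ≈ 0.933.

E[X] = 12 · (3/5)^{5} = 2916/3125 ≈ 0.933.


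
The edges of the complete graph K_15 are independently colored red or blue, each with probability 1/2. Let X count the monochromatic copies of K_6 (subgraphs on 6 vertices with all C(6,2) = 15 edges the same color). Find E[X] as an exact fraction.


Let X = Σ_S X_S over the C(15, 6) = 5005 subsets S of size 6, where X_S = 1 if the K_6 on S is monochromatic.
For a fixed S, the K_6 on S has C(6, 2) = 15 edges. P[all 15 edges red] = (1/2)^15, and likewise for blue, so P[monochromatic] = 2·(1/2)^15 = 2^{1 − 15} = 1/16384.
By linearity: E[X] = C(15, 6) · 2^{1 − 15} = 5005 · 1/16384 = 5005/16384.
Numerically: E[X] ≈ 0.305.

E[X] = C(15,6)·2^(1−C(6,2)) = 5005/16384 ≈ 0.305.


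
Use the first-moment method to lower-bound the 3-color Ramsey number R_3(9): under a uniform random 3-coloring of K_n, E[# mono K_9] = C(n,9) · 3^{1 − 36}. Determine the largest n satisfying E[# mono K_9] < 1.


We need C(n, 9) · 3^{1 − 36} < 1, i.e. C(n, 9) < 3^{36 − 1} = 50031545098999707.
Check values of n near the boundary:
  n = 298: C(298, 9) = 45207677551849890; 45207677551849890 < 50031545098999707? YES
  n = 299: C(299, 9) = 46610674441390059; 46610674441390059 < 50031545098999707? YES
  n = 300: C(300, 9) = 48052241692154700; 48052241692154700 < 50031545098999707? YES
  n = 301: C(301, 9) = 49533303936090975; 49533303936090975 < 50031545098999707? YES
  n = 302: C(302, 9) = 51054804739588650; 51054804739588650 < 50031545098999707? NO
  n = 303: C(303, 9) = 52617706925494425; 52617706925494425 < 50031545098999707? NO
  n = 304: C(304, 9) = 54222992899492560; 54222992899492560 < 50031545098999707? NO
The largest n with C(n, 9) < 50031545098999707 is n = 301 (where E[X] = 16511101312030325/16677181699666569 ≈ 0.9900). Hence R_3(9) > 301, i.e. R_3(9) ≥ 302.

Largest n = 301; hence R_3(9) > 301.


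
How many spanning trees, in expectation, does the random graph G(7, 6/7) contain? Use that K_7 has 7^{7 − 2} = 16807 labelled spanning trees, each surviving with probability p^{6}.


K_7 has 7^{7 − 2} = 16807 labelled spanning trees.
For each such spanning tree H, let X_H = 1 if all 6 edges of H are present in G. Then P[X_H = 1] = p^{6} = (6/7)^{6} = 46656/117649.
Summing the indicators: E[X] = Σ_H E[X_H] = 16807 · p^{6} = 16807 · 46656/117649 = 46656/7.
Numerically: E[X] ≈ 6.67e+03.

E[X] = 16807 · (6/7)^{6} = 46656/7 ≈ 6.67e+03.


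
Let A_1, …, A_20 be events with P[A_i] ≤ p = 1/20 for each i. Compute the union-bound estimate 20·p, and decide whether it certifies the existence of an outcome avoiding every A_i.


Union bound: P[∪_{i=1}^{20} A_i] ≤ Σ_i P[A_i] ≤ 20·p = 20·(1/20) = 1.
Numerically: 1 ≈ 1.000000.
Is 1 < 1? NO.
Since the bound 1 is ≥ 1, the union bound is uninformative here; it does NOT by itself certify existence.

20·p = 1 ≈ 1.000000; existence NOT certified by the union bound.


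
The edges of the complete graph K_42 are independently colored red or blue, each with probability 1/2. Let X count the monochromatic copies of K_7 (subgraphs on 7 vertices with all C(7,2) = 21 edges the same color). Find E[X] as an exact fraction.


Let X = Σ_S X_S over the C(42, 7) = 26978328 subsets S of size 7, where X_S = 1 if the K_7 on S is monochromatic.
For a fixed S, the K_7 on S has C(7, 2) = 21 edges. P[all 21 edges red] = (1/2)^21, and likewise for blue, so P[monochromatic] = 2·(1/2)^21 = 2^{1 − 21} = 1/1048576.
Summing: E[X] = C(42, 7) · 2^{1 − 21} = 26978328 · 1/1048576 = 3372291/131072.
Numerically: E[X] ≈ 25.728539.

E[X] = C(42,7)·2^(1−C(7,2)) = 3372291/131072 ≈ 25.728539.


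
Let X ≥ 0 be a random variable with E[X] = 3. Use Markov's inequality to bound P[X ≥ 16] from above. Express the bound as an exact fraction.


μ = E[X] = 3, a = 16.
Markov: P[X ≥ 16] ≤ μ/a = (3)/16 = 3/16.
Numerically: ≈ 0.18750.
(Since a = 16 > μ = 3.00000, the bound 3/16 is < 1 and informative.)

P[X ≥ 16] ≤ 3/16 ≈ 0.18750.


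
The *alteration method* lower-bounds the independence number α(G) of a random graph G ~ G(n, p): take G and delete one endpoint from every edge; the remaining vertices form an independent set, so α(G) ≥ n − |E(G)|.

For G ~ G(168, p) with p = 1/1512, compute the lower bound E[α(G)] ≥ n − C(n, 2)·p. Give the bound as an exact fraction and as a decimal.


E[|E(G)|] = C(168, 2)·p = 14028 · (1/1512) = 167/18.
E[α(G)] ≥ n − E[|E(G)|] = 168 − 167/18 = 2857/18.
Numerically: ≈ 158.722.
(This is only a lower bound; the true E[α(G)] may be larger.)

E[α(G)] ≥ 2857/18 ≈ 158.722.


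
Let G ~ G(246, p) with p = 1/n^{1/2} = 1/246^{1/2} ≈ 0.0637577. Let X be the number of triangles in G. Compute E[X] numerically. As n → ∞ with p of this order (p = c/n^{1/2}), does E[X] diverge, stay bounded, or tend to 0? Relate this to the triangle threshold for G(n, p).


Number of potential triangles: C(246, 3) = 2450980.
Each occurs with probability p³ ≈ (0.0637577)³ ≈ 2.59177526e-04.
By linearity: E[X] = C(246, 3)·p³ ≈ 2450980 · 2.59177526e-04 ≈ 635.238932.
Since α = 1/2 < 1, p = c/n^{1/2} ≫ 1/n is above the triangle threshold p ~ 1/n. Asymptotically E[X] ~ (c³/6)·n^{3(1−α)} = (1³/6)·n^{1.5} → ∞; triangles are abundant w.h.p.

E[X] ≈ 635.238932; in regime p = Θ(1/n^{1/2}) E[X] diverges (above the triangle threshold p ~ 1/n).


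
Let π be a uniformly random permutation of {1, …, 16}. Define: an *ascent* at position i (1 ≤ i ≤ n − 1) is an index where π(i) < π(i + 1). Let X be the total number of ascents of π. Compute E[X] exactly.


Write X = Σ X_I over i = 1, …, 15, with X_I the indicator of one ascent.
There are 15 indicators.
For each fixed i, the pair (π(i), π(i+1)) is a uniformly random ordered pair of distinct values from {1, …, 16}; by symmetry P[π(i) < π(i+1)] = 1/2.
By linearity: E[X] = 15 · (1/2) = (16 − 1) · (1/2) = 15/2 ≈ 7.500000.

E[X] = 15/2 = 7.500000.


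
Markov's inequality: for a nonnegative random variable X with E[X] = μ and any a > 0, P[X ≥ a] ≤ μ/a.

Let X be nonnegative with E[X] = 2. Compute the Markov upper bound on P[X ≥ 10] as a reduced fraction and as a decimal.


μ = E[X] = 2, a = 10.
Markov: P[X ≥ 10] ≤ μ/a = (2)/10 = 1/5.
Numerically: ≈ 0.200.
(Since a = 10 > μ = 2.000, the bound 1/5 is < 1 and informative.)

P[X ≥ 10] ≤ 1/5 ≈ 0.200.


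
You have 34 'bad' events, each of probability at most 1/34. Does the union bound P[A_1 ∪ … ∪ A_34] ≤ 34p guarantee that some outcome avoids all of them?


Union bound: P[∪_{i=1}^{34} A_i] ≤ Σ_i P[A_i] ≤ 34·p = 34·(1/34) = 1.
Numerically: 1 ≈ 1.00000.
Is 1 < 1? NO.
Since the bound 1 is ≥ 1, the union bound is uninformative here; it does NOT by itself certify existence.

34·p = 1 ≈ 1.00000; existence NOT certified by the union bound.


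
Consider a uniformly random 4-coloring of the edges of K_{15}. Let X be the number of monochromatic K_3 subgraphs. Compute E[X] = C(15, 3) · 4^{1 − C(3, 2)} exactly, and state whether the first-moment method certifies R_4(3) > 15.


E[X] = C(15, 3) · 4^{1 − 3} = 455 · 4^{−2} = 455/16.
As a reduced fraction: E[X] = 455/16 ≈ 28.4375.
Is E[X] < 1? NO.
Since E[X] ≥ 1, the first-moment bound is inconclusive at n = 15; it does NOT by itself certify R_4(3) > 15.

E[X] = 455/16 ≈ 28.4375; E[X] ≥ 1; first-moment method inconclusive here.


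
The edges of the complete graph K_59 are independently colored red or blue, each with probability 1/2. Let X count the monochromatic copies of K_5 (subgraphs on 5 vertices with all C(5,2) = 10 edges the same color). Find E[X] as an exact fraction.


Let X = Σ_S X_S over the C(59, 5) = 5006386 subsets S of size 5, where X_S = 1 if the K_5 on S is monochromatic.
For a fixed S, the K_5 on S has C(5, 2) = 10 edges. P[all 10 edges red] = (1/2)^10, and likewise for blue, so P[monochromatic] = 2·(1/2)^10 = 2^{1 − 10} = 1/512.
By linearity: E[X] = C(59, 5) · 2^{1 − 10} = 5006386 · 1/512 = 2503193/256.
Numerically: E[X] ≈ 9778.09766.

E[X] = C(59,5)·2^(1−C(5,2)) = 2503193/256 ≈ 9778.09766.


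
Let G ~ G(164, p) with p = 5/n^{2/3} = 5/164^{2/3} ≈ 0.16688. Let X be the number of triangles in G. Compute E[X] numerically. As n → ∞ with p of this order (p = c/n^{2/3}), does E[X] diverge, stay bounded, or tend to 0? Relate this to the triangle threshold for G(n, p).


Number of potential triangles: C(164, 3) = 721764.
Each occurs with probability p³ ≈ (0.16688)³ ≈ 4.6475312e-03.
By linearity: E[X] = C(164, 3)·p³ ≈ 721764 · 4.6475312e-03 ≈ 3354.42073.
Since α = 2/3 < 1, p = c/n^{2/3} ≫ 1/n is above the triangle threshold p ~ 1/n. Asymptotically E[X] ~ (c³/6)·n^{3(1−α)} = (5³/6)·n^{1} → ∞; triangles are abundant w.h.p.

E[X] ≈ 3354.42073; in regime p = Θ(1/n^{2/3}) E[X] diverges (above the triangle threshold p ~ 1/n).


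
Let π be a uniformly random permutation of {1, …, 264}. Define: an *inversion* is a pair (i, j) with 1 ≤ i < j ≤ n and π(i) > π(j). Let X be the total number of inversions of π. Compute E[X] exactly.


Write X = Σ X_I over the C(264, 2) = 34716 pairs i < j, with X_I the indicator of one inversion.
There are 34716 indicators.
For each fixed pair i < j, the values π(i) and π(j) are two distinct elements of {1, …, 264} in uniformly random order; by symmetry P[π(i) > π(j)] = 1/2.
By linearity: E[X] = 34716 · (1/2) = C(264, 2) · (1/2) = 34716/2 = 17358 ≈ 17358.0000.

E[X] = 17358 = 17358.0000.


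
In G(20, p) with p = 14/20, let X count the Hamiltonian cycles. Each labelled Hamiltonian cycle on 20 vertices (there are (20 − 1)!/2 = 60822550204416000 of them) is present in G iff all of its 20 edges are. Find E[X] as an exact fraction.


K_20 has (20 − 1)!/2 = 60822550204416000 labelled Hamiltonian cycles.
For each such Hamiltonian cycle H, let X_H = 1 if all 20 edges of H are present in G. Then P[X_H = 1] = p^{20} = (7/10)^{20} = 79792266297612001/100000000000000000000.
Summing the indicators: E[X] = Σ_H E[X_H] = 60822550204416000 · p^{20} = 60822550204416000 · 79792266297612001/100000000000000000000 = 1184855742873690605203907421/24414062500000.
Numerically: E[X] ≈ 4.8532e+13.

E[X] = 60822550204416000 · (7/10)^{20} = 1184855742873690605203907421/24414062500000 ≈ 4.8532e+13.


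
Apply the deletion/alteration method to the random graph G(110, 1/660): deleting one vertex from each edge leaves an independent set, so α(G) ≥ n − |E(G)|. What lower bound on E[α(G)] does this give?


E[|E(G)|] = C(110, 2)·p = 5995 · (1/660) = 109/12.
E[α(G)] ≥ n − E[|E(G)|] = 110 − 109/12 = 1211/12.
Numerically: ≈ 100.916667.
(This is only a lower bound; the true E[α(G)] may be larger.)

E[α(G)] ≥ 1211/12 ≈ 100.916667.
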